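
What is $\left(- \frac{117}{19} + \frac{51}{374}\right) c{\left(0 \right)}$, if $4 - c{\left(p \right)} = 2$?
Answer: $- \frac{2517}{209} \approx -12.043$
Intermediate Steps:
$c{\left(p \right)} = 2$ ($c{\left(p \right)} = 4 - 2 = 2$)
$\left(- \frac{117}{19} + \frac{51}{374}\right) c{\left(0 \right)} = \left(- \frac{117}{19} + \frac{51}{374}\right) 2 = \left(\left(-117\right) \frac{1}{19} + 51 \cdot \frac{1}{374}\right) 2 = \left(- \frac{117}{19} + \frac{3}{22}\right) 2 = \left(- \frac{2517}{418}\right) 2 = - \frac{2517}{209}$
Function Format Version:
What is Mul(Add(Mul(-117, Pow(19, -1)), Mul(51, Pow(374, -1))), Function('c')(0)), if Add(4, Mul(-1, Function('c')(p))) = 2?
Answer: Rational(-2517, 209) ≈ -12.043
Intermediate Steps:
Function('c')(p) = 2 (Function('c')(p) = Add(4, Mul(-1, 2)) = Add(4, -2) = 2)
Mul(Add(Mul(-117, Pow(19, -1)), Mul(51, Pow(374, -1))), Function('c')(0)) = Mul(Add(Mul(-117, Pow(19, -1)), Mul(51, Pow(374, -1))), 2) = Mul(Add(Mul(-117, Rational(1, 19)), Mul(51, Rational(1, 374))), 2) = Mul(Add(Rational(-117, 19), Rational(3, 22)), 2) = Mul(Rational(-2517, 418), 2) = Rational(-2517, 209)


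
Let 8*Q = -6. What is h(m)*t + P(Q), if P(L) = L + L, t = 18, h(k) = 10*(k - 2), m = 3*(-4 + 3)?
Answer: -1803/2 ≈ -901.50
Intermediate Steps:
Q = -¾ (Q = (⅛)*(-6) = -¾ ≈ -0.75000)
m = -3 (m = 3*(-1) = -3)
h(k) = -20 + 10*k (h(k) = 10*(-2 + k) = -20 + 10*k)
P(L) = 2*L
h(m)*t + P(Q) = (-20 + 10*(-3))*18 + 2*(-¾) = (-20 - 30)*18 - 3/2 = -50*18 - 3/2 = -900 - 3/2 = -1803/2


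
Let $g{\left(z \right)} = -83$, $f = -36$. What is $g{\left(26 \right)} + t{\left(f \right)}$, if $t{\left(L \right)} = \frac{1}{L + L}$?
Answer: $- \frac{5977}{72} \approx -83.014$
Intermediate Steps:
$t{\left(L \right)} = \frac{1}{2 L}$
$g{\left(26 \right)} + t{\left(f \right)} = -83 + \frac{1}{2 \left(-36\right)} = -83 + \frac{1}{2} \left(- \frac{1}{36}\right) = -83 - \frac{1}{72} = - \frac{5977}{72}$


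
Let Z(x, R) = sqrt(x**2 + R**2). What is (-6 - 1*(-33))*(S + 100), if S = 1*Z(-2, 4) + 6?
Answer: 2862 + 54*sqrt(5) ≈ 2982.7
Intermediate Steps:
Z(x, R) = sqrt(R**2 + x**2)
S = 6 + 2*sqrt(5) (S = 1*sqrt(4**2 + (-2)**2) + 6 = 1*sqrt(16 + 4) + 6 = 1*sqrt(20) + 6 = 1*(2*sqrt(5)) + 6 = 2*sqrt(5) + 6 = 6 + 2*sqrt(5) ≈ 10.472)
(-6 - 1*(-33))*(S + 100) = (-6 - 1*(-33))*((6 + 2*sqrt(5)) + 100) = (-6 + 33)*(106 + 2*sqrt(5)) = 27*(106 + 2*sqrt(5)) = 2862 + 54*sqrt(5)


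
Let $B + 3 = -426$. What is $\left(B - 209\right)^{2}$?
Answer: $407044$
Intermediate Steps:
$B = -429$ ($B = -3 - 426 = -429$)
$\left(B - 209\right)^{2} = \left(-429 - 209\right)^{2} = \left(-638\right)^{2} = 407044$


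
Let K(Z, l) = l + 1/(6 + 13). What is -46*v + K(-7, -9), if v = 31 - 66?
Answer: 30420/19 ≈ 1601.1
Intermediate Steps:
v = -35
K(Z, l) = 1/19 + l (K(Z, l) = l + 1/19 = 1/19 + l)
-46*v + K(-7, -9) = -46*(-35) + (1/19 - 9) = 1610 - 170/19 = 30420/19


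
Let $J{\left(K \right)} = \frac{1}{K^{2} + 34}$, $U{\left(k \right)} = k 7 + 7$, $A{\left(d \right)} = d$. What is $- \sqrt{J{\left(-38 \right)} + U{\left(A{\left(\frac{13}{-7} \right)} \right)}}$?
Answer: $- \frac{i \sqrt{13105426}}{1478} \approx - 2.4494 i$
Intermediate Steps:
$U{\left(k \right)} = 7 + 7 k$ ($U{\left(k \right)} = 7 k + 7 = 7 + 7 k$)
$J{\left(K \right)} = \frac{1}{34 + K^{2}}$
$- \sqrt{J{\left(-38 \right)} + U{\left(A{\left(\frac{13}{-7} \right)} \right)}} = - \sqrt{\frac{1}{34 + \left(-38\right)^{2}} + \left(7 + 7 \frac{13}{-7}\right)} = - \sqrt{\frac{1}{34 + 1444} + \left(7 + 7 \cdot 13 \left(- \frac{1}{7}\right)\right)} = - \sqrt{\frac{1}{1478} + \left(7 + 7 \left(- \frac{13}{7}\right)\right)} = - \sqrt{\frac{1}{1478} + \left(7 - 13\right)} = - \sqrt{\frac{1}{1478} - 6} = - \sqrt{- \frac{8867}{1478}} = - \frac{i \sqrt{13105426}}{1478}$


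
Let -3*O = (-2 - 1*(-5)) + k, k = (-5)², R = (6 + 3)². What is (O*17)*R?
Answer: -12852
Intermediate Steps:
R = 81 (R = 9² = 81)
k = 25
O = -28/3 (O = -((-2 - 1*(-5)) + 25)/3 = -((-2 + 5) + 25)/3 = -(3 + 25)/3 = -⅓*28 = -28/3 ≈ -9.3333)
(O*17)*R = -28/3*17*81 = -476/3*81 = -12852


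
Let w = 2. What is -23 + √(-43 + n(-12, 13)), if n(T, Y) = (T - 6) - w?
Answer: -23 + 3*I*√7 ≈ -23.0 + 7.9373*I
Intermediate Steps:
n(T, Y) = -8 + T (n(T, Y) = (T - 6) - 1*2 = (-6 + T) - 2 = -8 + T)
-23 + √(-43 + n(-12, 13)) = -23 + √(-43 + (-8 - 12)) = -23 + √(-43 - 20) = -23 + √(-63) = -23 + 3*I*√7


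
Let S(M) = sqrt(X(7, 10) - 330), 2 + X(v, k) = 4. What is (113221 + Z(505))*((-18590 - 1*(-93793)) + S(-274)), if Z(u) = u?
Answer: 8552536378 + 227452*I*sqrt(82) ≈ 8.5525e+9 + 2.0597e+6*I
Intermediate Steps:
X(v, k) = 2 (X(v, k) = -2 + 4 = 2)
S(M) = 2*I*sqrt(82) (S(M) = sqrt(2 - 330) = sqrt(-328) = 2*I*sqrt(82))
(113221 + Z(505))*((-18590 - 1*(-93793)) + S(-274)) = (113221 + 505)*((-18590 - 1*(-93793)) + 2*I*sqrt(82)) = 113726*((-18590 + 93793) + 2*I*sqrt(82)) = 113726*(75203 + 2*I*sqrt(82)) = 8552536378 + 227452*I*sqrt(82)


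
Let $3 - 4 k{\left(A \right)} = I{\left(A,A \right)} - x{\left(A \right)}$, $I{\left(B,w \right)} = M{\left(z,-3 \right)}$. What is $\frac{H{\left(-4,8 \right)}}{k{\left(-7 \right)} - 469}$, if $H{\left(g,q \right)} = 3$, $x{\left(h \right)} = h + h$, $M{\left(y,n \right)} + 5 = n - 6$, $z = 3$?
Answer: $- \frac{12}{1873} \approx -0.0064068$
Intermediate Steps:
$M{\left(y,n \right)} = -11 + n$ ($M{\left(y,n \right)} = -5 + \left(n - 6\right) = -5 + \left(-6 + n\right) = -11 + n$)
$x{\left(h \right)} = 2 h$
$I{\left(B,w \right)} = -14$ ($I{\left(B,w \right)} = -11 - 3 = -14$)
$k{\left(A \right)} = \frac{17}{4} + \frac{A}{2}$ ($k{\left(A \right)} = \frac{3}{4} - \frac{-14 - 2 A}{4} = \frac{3}{4} + \left(\frac{7}{2} + \frac{A}{2}\right) = \frac{17}{4} + \frac{A}{2}$)
$\frac{H{\left(-4,8 \right)}}{k{\left(-7 \right)} - 469} = \frac{3}{\left(\frac{17}{4} + \frac{1}{2} \left(-7\right)\right) - 469} = \frac{3}{\left(\frac{17}{4} - \frac{7}{2}\right) - 469} = \frac{3}{\frac{3}{4} - 469} = \frac{3}{- \frac{1873}{4}} = 3 \left(- \frac{4}{1873}\right) = - \frac{12}{1873}$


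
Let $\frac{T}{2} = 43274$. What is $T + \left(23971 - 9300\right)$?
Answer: $101219$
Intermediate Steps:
$T = 86548$ ($T = 2 \cdot 43274 = 86548$)
$T + \left(23971 - 9300\right) = 86548 + \left(23971 - 9300\right) = 86548 + 14671 = 101219$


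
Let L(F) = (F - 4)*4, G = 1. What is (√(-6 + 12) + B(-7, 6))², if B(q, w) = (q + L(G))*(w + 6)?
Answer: (228 - √6)² ≈ 50873.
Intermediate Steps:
L(F) = -16 + 4*F (L(F) = (-4 + F)*4 = -16 + 4*F)
B(q, w) = (-12 + q)*(6 + w) (B(q, w) = (q + (-16 + 4*1))*(w + 6) = (q + (-16 + 4))*(6 + w) = (q - 12)*(6 + w) = (-12 + q)*(6 + w))
(√(-6 + 12) + B(-7, 6))² = (√(-6 + 12) + (-72 - 12*6 + 6*(-7) - 7*6))² = (√6 + (-72 - 72 - 42 - 42))² = (√6 - 228)² = (-228 + √6)²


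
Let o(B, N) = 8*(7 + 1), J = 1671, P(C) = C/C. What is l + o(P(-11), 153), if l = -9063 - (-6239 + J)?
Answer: -4431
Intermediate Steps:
P(C) = 1
o(B, N) = 64 (o(B, N) = 8*8 = 64)
l = -4495 (l = -9063 - (-6239 + 1671) = -9063 - 1*(-4568) = -9063 + 4568 = -4495)
l + o(P(-11), 153) = -4495 + 64 = -4431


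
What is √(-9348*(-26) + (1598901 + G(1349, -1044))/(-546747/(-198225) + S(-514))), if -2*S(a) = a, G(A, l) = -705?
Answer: √93636677504949447/612983 ≈ 499.20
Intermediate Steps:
S(a) = -a/2
√(-9348*(-26) + (1598901 + G(1349, -1044))/(-546747/(-198225) + S(-514))) = √(-9348*(-26) + (1598901 - 705)/(-546747/(-198225) - ½*(-514))) = √(243048 + 1598196/(-546747*(-1/198225) + 257)) = √(243048 + 1598196/(182249/66075 + 257)) = √(243048 + 1598196/(17163524/66075)) = √(243048 + 1598196*(66075/17163524)) = √(243048 + 26400200175/4290881) = √(1069290245463/4290881) = √93636677504949447/612983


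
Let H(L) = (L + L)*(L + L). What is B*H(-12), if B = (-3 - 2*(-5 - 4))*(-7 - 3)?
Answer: -86400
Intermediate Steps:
H(L) = 4*L² (H(L) = (2*L)*(2*L) = 4*L²)
B = -150 (B = (-3 - 2*(-9))*(-10) = (-3 + 18)*(-10) = 15*(-10) = -150)
B*H(-12) = -600*(-12)² = -600*144 = -150*576 = -86400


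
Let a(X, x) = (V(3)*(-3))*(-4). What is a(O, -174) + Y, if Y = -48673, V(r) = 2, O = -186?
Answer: -48649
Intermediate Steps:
a(X, x) = 24 (a(X, x) = (2*(-3))*(-4) = -6*(-4) = 24)
a(O, -174) + Y = 24 - 48673 = -48649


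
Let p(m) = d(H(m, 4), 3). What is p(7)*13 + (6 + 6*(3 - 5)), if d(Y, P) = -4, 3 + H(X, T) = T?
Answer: -58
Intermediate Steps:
H(X, T) = -3 + T
p(m) = -4
p(7)*13 + (6 + 6*(3 - 5)) = -4*13 + (6 + 6*(3 - 5)) = -52 + (6 + 6*(-2)) = -52 + (6 - 12) = -52 - 6 = -58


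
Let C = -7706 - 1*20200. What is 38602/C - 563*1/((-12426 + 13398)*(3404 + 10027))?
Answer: -83993699357/60718488732 ≈ -1.3833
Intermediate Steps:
C = -27906 (C = -7706 - 20200 = -27906)
38602/C - 563*1/((-12426 + 13398)*(3404 + 10027)) = 38602/(-27906) - 563*1/((-12426 + 13398)*(3404 + 10027)) = 38602*(-1/27906) - 563/(13431*972) = -19301/13953 - 563/13054932 = -83993699357/60718488732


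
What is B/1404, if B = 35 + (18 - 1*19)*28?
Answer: 7/1404 ≈ 0.0049858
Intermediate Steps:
B = 7 (B = 35 + (18 - 19)*28 = 35 - 1*28 = 35 - 28 = 7)
B/1404 = 7/1404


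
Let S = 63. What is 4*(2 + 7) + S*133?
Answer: 8415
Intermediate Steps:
4*(2 + 7) + S*133 = 4*(2 + 7) + 63*133 = 4*9 + 8379 = 36 + 8379 = 8415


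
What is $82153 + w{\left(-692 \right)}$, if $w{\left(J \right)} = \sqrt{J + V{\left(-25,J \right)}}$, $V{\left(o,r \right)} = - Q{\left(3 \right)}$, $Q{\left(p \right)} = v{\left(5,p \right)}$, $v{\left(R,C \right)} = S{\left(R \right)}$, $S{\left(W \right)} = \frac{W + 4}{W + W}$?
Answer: $82153 + \frac{13 i \sqrt{410}}{10} \approx 82153.0 + 26.323 i$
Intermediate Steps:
$S{\left(W \right)} = \frac{4 + W}{2 W}$
$v{\left(R,C \right)} = \frac{4 + R}{2 R}$
$Q{\left(p \right)} = \frac{9}{10}$ ($Q{\left(p \right)} = \frac{4 + 5}{2 \cdot 5} = \frac{1}{2} \cdot \frac{1}{5} \cdot 9 = \frac{9}{10}$)
$V{\left(o,r \right)} = - \frac{9}{10}$ ($V{\left(o,r \right)} = \left(-1\right) \frac{9}{10} = - \frac{9}{10}$)
$w{\left(J \right)} = \sqrt{- \frac{9}{10} + J}$ ($w{\left(J \right)} = \sqrt{J - \frac{9}{10}} = \sqrt{- \frac{9}{10} + J}$)
$82153 + w{\left(-692 \right)} = 82153 + \frac{\sqrt{-90 + 100 \left(-692\right)}}{10} = 82153 + \frac{\sqrt{-90 - 69200}}{10} = 82153 + \frac{\sqrt{-69290}}{10} = 82153 + \frac{13 i \sqrt{410}}{10}$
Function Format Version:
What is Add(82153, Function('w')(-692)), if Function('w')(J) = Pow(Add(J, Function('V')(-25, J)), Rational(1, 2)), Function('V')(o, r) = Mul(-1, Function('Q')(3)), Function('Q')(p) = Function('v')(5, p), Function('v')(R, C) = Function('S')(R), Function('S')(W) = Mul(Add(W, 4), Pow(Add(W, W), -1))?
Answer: Add(82153, Mul(Rational(13, 10), I, Pow(410, Rational(1, 2)))) ≈ Add(82153., Mul(26.323, I))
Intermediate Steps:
Function('S')(W) = Mul(Rational(1, 2), Pow(W, -1), Add(4, W)) (Function('S')(W) = Mul(Add(4, W), Pow(Mul(2, W), -1)) = Mul(Add(4, W), Mul(Rational(1, 2), Pow(W, -1))) = Mul(Rational(1, 2), Pow(W, -1), Add(4, W)))
Function('v')(R, C) = Mul(Rational(1, 2), Pow(R, -1), Add(4, R))
Function('Q')(p) = Rational(9, 10) (Function('Q')(p) = Mul(Rational(1, 2), Pow(5, -1), Add(4, 5)) = Mul(Rational(1, 2), Rational(1, 5), 9) = Rational(9, 10))
Function('V')(o, r) = Rational(-9, 10) (Function('V')(o, r) = Mul(-1, Rational(9, 10)) = Rational(-9, 10))
Function('w')(J) = Pow(Add(Rational(-9, 10), J), Rational(1, 2)) (Function('w')(J) = Pow(Add(J, Rational(-9, 10)), Rational(1, 2)) = Pow(Add(Rational(-9, 10), J), Rational(1, 2)))
Add(82153, Function('w')(-692)) = Add(82153, Mul(Rational(1, 10), Pow(Add(-90, Mul(100, -692)), Rational(1, 2)))) = Add(82153, Mul(Rational(1, 10), Pow(Add(-90, -69200), Rational(1, 2)))) = Add(82153, Mul(Rational(1, 10), Pow(-69290, Rational(1, 2)))) = Add(82153, Mul(Rational(1, 10), Mul(13, I, Pow(410, Rational(1, 2))))) = Add(82153, Mul(Rational(13, 10), I, Pow(410, Rational(1, 2))))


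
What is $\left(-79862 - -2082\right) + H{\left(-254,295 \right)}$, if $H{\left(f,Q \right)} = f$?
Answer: $-78034$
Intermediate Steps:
$\left(-79862 - -2082\right) + H{\left(-254,295 \right)} = \left(-79862 - -2082\right) - 254 = \left(-79862 + \left(-117282 + 119364\right)\right) - 254 = \left(-79862 + 2082\right) - 254 = -77780 - 254 = -78034$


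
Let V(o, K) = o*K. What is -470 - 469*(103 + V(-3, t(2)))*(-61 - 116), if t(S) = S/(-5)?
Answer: 43247423/5 ≈ 8.6495e+6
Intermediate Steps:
t(S) = -S/5 (t(S) = S*(-1/5) = -S/5)
V(o, K) = K*o
-470 - 469*(103 + V(-3, t(2)))*(-61 - 116) = -470 - 469*(103 - 1/5*2*(-3))*(-61 - 116) = -470 - 469*(103 - 2/5*(-3))*(-177) = -470 - 469*(103 + 6/5)*(-177) = -470 - 244349*(-177)/5 = -470 - 469*(-92217/5) = -470 + 43249773/5 = 43247423/5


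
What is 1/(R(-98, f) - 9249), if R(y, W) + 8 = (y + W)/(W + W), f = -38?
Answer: -19/175849 ≈ -0.00010805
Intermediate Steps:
R(y, W) = -8 + (W + y)/(2*W) (R(y, W) = -8 + (y + W)/(W + W) = -8 + (W + y)/((2*W)) = -8 + (W + y)*(1/(2*W)) = -8 + (W + y)/(2*W))
1/(R(-98, f) - 9249) = 1/((½)*(-98 - 15*(-38))/(-38) - 9249) = 1/((½)*(-1/38)*(-98 + 570) - 9249) = 1/((½)*(-1/38)*472 - 9249) = 1/(-118/19 - 9249) = 1/(-175849/19) = -19/175849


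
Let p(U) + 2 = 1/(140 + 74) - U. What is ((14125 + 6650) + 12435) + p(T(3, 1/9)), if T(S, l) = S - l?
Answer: 63953053/1926 ≈ 33205.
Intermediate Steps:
p(U) = -427/214 - U (p(U) = -2 + (1/(140 + 74) - U) = -2 + (1/214 - U) = -427/214 - U)
((14125 + 6650) + 12435) + p(T(3, 1/9)) = ((14125 + 6650) + 12435) + (-427/214 - (3 - 1/9)) = (20775 + 12435) + (-427/214 - (3 - 1*⅑)) = 33210 + (-427/214 - (3 - ⅑)) = 33210 + (-427/214 - 1*26/9) = 33210 + (-427/214 - 26/9) = 33210 - 9407/1926 = 63953053/1926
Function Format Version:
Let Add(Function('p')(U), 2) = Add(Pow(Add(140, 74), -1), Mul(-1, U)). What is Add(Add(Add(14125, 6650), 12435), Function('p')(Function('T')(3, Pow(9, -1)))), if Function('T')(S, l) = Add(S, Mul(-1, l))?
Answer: Rational(63953053, 1926) ≈ 33205.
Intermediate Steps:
Function('p')(U) = Add(Rational(-427, 214), Mul(-1, U)) (Function('p')(U) = Add(-2, Add(Pow(Add(140, 74), -1), Mul(-1, U))) = Add(-2, Add(Pow(214, -1), Mul(-1, U))) = Add(-2, Add(Rational(1, 214), Mul(-1, U))) = Add(Rational(-427, 214), Mul(-1, U)))
Add(Add(Add(14125, 6650), 12435), Function('p')(Function('T')(3, Pow(9, -1)))) = Add(Add(Add(14125, 6650), 12435), Add(Rational(-427, 214), Mul(-1, Add(3, Mul(-1, Pow(9, -1)))))) = Add(Add(20775, 12435), Add(Rational(-427, 214), Mul(-1, Add(3, Mul(-1, Rational(1, 9)))))) = Add(33210, Add(Rational(-427, 214), Mul(-1, Add(3, Rational(-1, 9))))) = Add(33210, Add(Rational(-427, 214), Mul(-1, Rational(26, 9)))) = Add(33210, Add(Rational(-427, 214), Rational(-26, 9))) = Add(33210, Rational(-9407, 1926)) = Rational(63953053, 1926)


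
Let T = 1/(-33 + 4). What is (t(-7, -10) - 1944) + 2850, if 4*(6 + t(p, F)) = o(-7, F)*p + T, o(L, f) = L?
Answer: 26455/29 ≈ 912.24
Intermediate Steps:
T = -1/29 (T = 1/(-29) = -1/29 ≈ -0.034483)
t(p, F) = -697/116 - 7*p/4 (t(p, F) = -6 + (-7*p - 1/29)/4 = -6 + (-1/29 - 7*p)/4 = -6 + (-1/116 - 7*p/4) = -697/116 - 7*p/4)
(t(-7, -10) - 1944) + 2850 = ((-697/116 - 7/4*(-7)) - 1944) + 2850 = ((-697/116 + 49/4) - 1944) + 2850 = (181/29 - 1944) + 2850 = -56195/29 + 2850 = 26455/29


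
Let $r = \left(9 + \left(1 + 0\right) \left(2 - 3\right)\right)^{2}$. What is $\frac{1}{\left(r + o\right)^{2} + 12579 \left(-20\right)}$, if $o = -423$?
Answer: $- \frac{1}{122699} \approx -8.15 \cdot 10^{-6}$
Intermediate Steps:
$r = 64$ ($r = \left(9 + 1 \left(-1\right)\right)^{2} = \left(9 - 1\right)^{2} = 8^{2} = 64$)
$\frac{1}{\left(r + o\right)^{2} + 12579 \left(-20\right)} = \frac{1}{\left(64 - 423\right)^{2} + 12579 \left(-20\right)} = \frac{1}{\left(-359\right)^{2} - 251580} = \frac{1}{128881 - 251580} = \frac{1}{-122699} = - \frac{1}{122699}$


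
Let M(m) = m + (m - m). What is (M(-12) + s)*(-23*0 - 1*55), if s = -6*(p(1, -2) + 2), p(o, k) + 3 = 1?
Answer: 660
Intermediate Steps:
p(o, k) = -2 (p(o, k) = -3 + 1 = -2)
M(m) = m (M(m) = m + 0 = m)
s = 0 (s = -6*(-2 + 2) = -6*0 = 0)
(M(-12) + s)*(-23*0 - 1*55) = (-12 + 0)*(-23*0 - 1*55) = -12*(0 - 55) = -12*(-55) = 660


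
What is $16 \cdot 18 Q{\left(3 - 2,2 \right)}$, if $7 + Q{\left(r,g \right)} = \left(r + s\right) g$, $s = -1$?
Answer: $-2016$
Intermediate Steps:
$Q{\left(r,g \right)} = -7 + g \left(-1 + r\right)$ ($Q{\left(r,g \right)} = -7 + \left(r - 1\right) g = -7 + \left(-1 + r\right) g = -7 + g \left(-1 + r\right)$)
$16 \cdot 18 Q{\left(3 - 2,2 \right)} = 16 \cdot 18 \left(-7 - 2 + 2 \left(3 - 2\right)\right) = 288 \left(-7 - 2 + 2 \cdot 1\right) = 288 \left(-7 - 2 + 2\right) = 288 \left(-7\right) = -2016$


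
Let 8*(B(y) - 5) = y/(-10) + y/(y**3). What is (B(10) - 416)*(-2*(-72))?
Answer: -2960091/50 ≈ -59202.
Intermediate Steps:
B(y) = 5 - y/80 + 1/(8*y**2) (B(y) = 5 + (y/(-10) + y/(y**3))/8 = 5 + (y*(-1/10) + y/y**3)/8 = 5 + (-y/10 + y**(-2))/8 = 5 + (y**(-2) - y/10)/8 = 5 + (-y/80 + 1/(8*y**2)) = 5 - y/80 + 1/(8*y**2))
(B(10) - 416)*(-2*(-72)) = ((5 - 1/80*10 + (1/8)/10**2) - 416)*(-2*(-72)) = ((5 - 1/8 + (1/8)*(1/100)) - 416)*144 = ((5 - 1/8 + 1/800) - 416)*144 = (3901/800 - 416)*144 = -328899/800*144 = -2960091/50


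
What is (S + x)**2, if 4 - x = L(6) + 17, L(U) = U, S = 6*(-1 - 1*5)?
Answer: 3025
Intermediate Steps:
S = -36 (S = 6*(-1 - 5) = 6*(-6) = -36)
x = -19 (x = 4 - (6 + 17) = 4 - 1*23 = 4 - 23 = -19)
(S + x)**2 = (-36 - 19)**2 = (-55)**2 = 3025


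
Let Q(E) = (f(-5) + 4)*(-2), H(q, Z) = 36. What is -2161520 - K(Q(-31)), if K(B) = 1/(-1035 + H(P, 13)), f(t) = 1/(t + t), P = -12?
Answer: -2159358479/999 ≈ -2.1615e+6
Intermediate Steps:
f(t) = 1/(2*t)
Q(E) = -39/5 (Q(E) = ((1/2)/(-5) + 4)*(-2) = ((1/2)*(-1/5) + 4)*(-2) = (-1/10 + 4)*(-2) = (39/10)*(-2) = -39/5)
K(B) = -1/999 (K(B) = 1/(-1035 + 36) = 1/(-999) = -1/999)
-2161520 - K(Q(-31)) = -2161520 - 1*(-1/999) = -2161520 + 1/999 = -2159358479/999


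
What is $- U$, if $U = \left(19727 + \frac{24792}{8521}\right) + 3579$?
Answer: $- \frac{198615218}{8521} \approx -23309.0$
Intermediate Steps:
$U = \frac{198615218}{8521}$ ($U = \left(19727 + 24792 \cdot \frac{1}{8521}\right) + 3579 = \left(19727 + \frac{24792}{8521}\right) + 3579 = \frac{168118559}{8521} + 3579 = \frac{198615218}{8521} \approx 23309.0$)
$- U = \left(-1\right) \frac{198615218}{8521} = - \frac{198615218}{8521}$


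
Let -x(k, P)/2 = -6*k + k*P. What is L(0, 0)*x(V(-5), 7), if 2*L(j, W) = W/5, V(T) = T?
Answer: 0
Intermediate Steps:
L(j, W) = W/10 (L(j, W) = (W/5)/2 = W/10)
x(k, P) = 12*k - 2*P*k (x(k, P) = -2*(-6*k + k*P) = -2*(-6*k + P*k) = 12*k - 2*P*k)
L(0, 0)*x(V(-5), 7) = ((1/10)*0)*(2*(-5)*(6 - 1*7)) = 0*(2*(-5)*(6 - 7)) = 0*(2*(-5)*(-1)) = 0*10 = 0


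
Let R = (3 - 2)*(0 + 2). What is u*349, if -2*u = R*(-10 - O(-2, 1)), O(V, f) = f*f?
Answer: 3839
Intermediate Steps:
O(V, f) = f²
R = 2 (R = 1*2 = 2)
u = 11 (u = -(-10 - 1*1²) = -(-10 - 1*1) = -(-10 - 1) = -(-11) = -½*(-22) = 11)
u*349 = 11*349 = 3839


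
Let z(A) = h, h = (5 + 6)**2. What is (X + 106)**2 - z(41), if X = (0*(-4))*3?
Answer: 11115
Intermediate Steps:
h = 121 (h = 11**2 = 121)
X = 0 (X = 0*3 = 0)
z(A) = 121
(X + 106)**2 - z(41) = (0 + 106)**2 - 1*121 = 106**2 - 121 = 11236 - 121 = 11115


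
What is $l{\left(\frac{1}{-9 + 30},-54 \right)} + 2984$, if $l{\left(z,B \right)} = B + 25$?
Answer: $2955$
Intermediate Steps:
$l{\left(z,B \right)} = 25 + B$
$l{\left(\frac{1}{-9 + 30},-54 \right)} + 2984 = \left(25 - 54\right) + 2984 = -29 + 2984 = 2955$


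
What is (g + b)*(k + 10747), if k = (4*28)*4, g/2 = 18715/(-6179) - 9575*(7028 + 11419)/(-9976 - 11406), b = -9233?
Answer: 5385552361990560/66059689 ≈ 8.1526e+7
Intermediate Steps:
g = 1090996760345/66059689 (g = 2*(18715/(-6179) - 9575*(7028 + 11419)/(-9976 - 11406)) = 2*(18715*(-1/6179) - 9575/((-21382/18447))) = 2*(-18715/6179 - 9575/((-21382*1/18447))) = 2*(-18715/6179 - 9575/(-21382/18447)) = 2*(-18715/6179 - 9575*(-18447/21382)) = 2*(-18715/6179 + 176630025/21382) = 2*(1090996760345/132119378) = 1090996760345/66059689 ≈ 16515.)
k = 448 (k = 112*4 = 448)
(g + b)*(k + 10747) = (1090996760345/66059689 - 9233)*(448 + 10747) = (481067651808/66059689)*11195 = 5385552361990560/66059689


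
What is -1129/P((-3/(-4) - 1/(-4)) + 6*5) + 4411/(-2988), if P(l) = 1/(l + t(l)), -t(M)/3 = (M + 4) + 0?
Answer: 249631037/2988 ≈ 83545.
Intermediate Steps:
t(M) = -12 - 3*M (t(M) = -3*((M + 4) + 0) = -3*((4 + M) + 0) = -3*(4 + M) = -12 - 3*M)
P(l) = 1/(-12 - 2*l) (P(l) = 1/(l + (-12 - 3*l)) = 1/(-12 - 2*l))
-1129/P((-3/(-4) - 1/(-4)) + 6*5) + 4411/(-2988) = -(-13548 - 2258*((-3/(-4) - 1/(-4)) + 6*5)) + 4411/(-2988) = -(-13548 - 2258*((-3*(-¼) - 1*(-¼)) + 30)) + 4411*(-1/2988) = -(-13548 - 2258*((¾ + ¼) + 30)) - 4411/2988 = -(-13548 - 2258*(1 + 30)) - 4411/2988 = -1129/((-1/(12 + 2*31))) - 4411/2988 = -1129/((-1/(12 + 62))) - 4411/2988 = -1129/((-1/74)) - 4411/2988 = -1129/((-1*1/74)) - 4411/2988 = -1129/(-1/74) - 4411/2988 = -1129*(-74) - 4411/2988 = 83546 - 4411/2988 = 249631037/2988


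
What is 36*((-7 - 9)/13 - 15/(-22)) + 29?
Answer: 1321/143 ≈ 9.2378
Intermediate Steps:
36*((-7 - 9)/13 - 15/(-22)) + 29 = 36*(-16*1/13 - 15*(-1/22)) + 29 = 36*(-16/13 + 15/22) + 29 = 36*(-157/286) + 29 = -2826/143 + 29 = 1321/143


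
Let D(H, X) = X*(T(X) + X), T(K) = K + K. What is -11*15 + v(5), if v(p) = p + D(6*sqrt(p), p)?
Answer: -85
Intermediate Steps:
T(K) = 2*K
D(H, X) = 3*X**2 (D(H, X) = X*(2*X + X) = X*(3*X) = 3*X**2)
v(p) = p + 3*p**2
-11*15 + v(5) = -11*15 + 5*(1 + 3*5) = -165 + 5*(1 + 15) = -165 + 5*16 = -165 + 80 = -85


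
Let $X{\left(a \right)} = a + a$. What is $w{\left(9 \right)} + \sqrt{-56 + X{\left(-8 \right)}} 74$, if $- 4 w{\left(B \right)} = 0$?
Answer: $444 i \sqrt{2} \approx 627.91 i$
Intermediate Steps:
$X{\left(a \right)} = 2 a$
$w{\left(B \right)} = 0$ ($w{\left(B \right)} = \left(- \frac{1}{4}\right) 0 = 0$)
$w{\left(9 \right)} + \sqrt{-56 + X{\left(-8 \right)}} 74 = 0 + \sqrt{-56 + 2 \left(-8\right)} 74 = 0 + \sqrt{-56 - 16} \cdot 74 = 0 + \sqrt{-72} \cdot 74 = 0 + 6 i \sqrt{2} \cdot 74 = 0 + 444 i \sqrt{2} = 444 i \sqrt{2}$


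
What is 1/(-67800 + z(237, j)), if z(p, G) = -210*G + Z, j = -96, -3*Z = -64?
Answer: -3/142856 ≈ -2.1000e-5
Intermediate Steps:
Z = 64/3 (Z = -⅓*(-64) = 64/3 ≈ 21.333)
z(p, G) = 64/3 - 210*G (z(p, G) = -210*G + 64/3 = 64/3 - 210*G)
1/(-67800 + z(237, j)) = 1/(-67800 + (64/3 - 210*(-96))) = 1/(-67800 + (64/3 + 20160)) = 1/(-67800 + 60544/3) = 1/(-142856/3) = -3/142856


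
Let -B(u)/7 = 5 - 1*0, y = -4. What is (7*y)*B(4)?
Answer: 980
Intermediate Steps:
B(u) = -35 (B(u) = -7*(5 - 1*0) = -7*(5 + 0) = -7*5 = -35)
(7*y)*B(4) = (7*(-4))*(-35) = -28*(-35) = 980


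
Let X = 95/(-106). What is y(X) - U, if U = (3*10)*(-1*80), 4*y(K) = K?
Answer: 1017505/424 ≈ 2399.8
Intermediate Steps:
X = -95/106 (X = 95*(-1/106) = -95/106 ≈ -0.89623)
y(K) = K/4
U = -2400 (U = 30*(-80) = -2400)
y(X) - U = (1/4)*(-95/106) - 1*(-2400) = -95/424 + 2400 = 1017505/424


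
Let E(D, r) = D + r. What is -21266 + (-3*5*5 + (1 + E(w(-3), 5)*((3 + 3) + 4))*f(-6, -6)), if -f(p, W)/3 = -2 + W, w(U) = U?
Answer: -20837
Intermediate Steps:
f(p, W) = 6 - 3*W (f(p, W) = -3*(-2 + W) = 6 - 3*W)
-21266 + (-3*5*5 + (1 + E(w(-3), 5)*((3 + 3) + 4))*f(-6, -6)) = -21266 + (-3*5*5 + (1 + (-3 + 5)*((3 + 3) + 4))*(6 - 3*(-6))) = -21266 + (-15*5 + (1 + 2*(6 + 4))*(6 + 18)) = -21266 + (-75 + (1 + 2*10)*24) = -21266 + (-75 + (1 + 20)*24) = -21266 + (-75 + 21*24) = -21266 + (-75 + 504) = -21266 + 429 = -20837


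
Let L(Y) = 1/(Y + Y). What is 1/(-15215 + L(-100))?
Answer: -200/3043001 ≈ -6.5725e-5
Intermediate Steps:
L(Y) = 1/(2*Y)
1/(-15215 + L(-100)) = 1/(-15215 + (1/2)/(-100)) = 1/(-15215 + (1/2)*(-1/100)) = 1/(-15215 - 1/200) = 1/(-3043001/200) = -200/3043001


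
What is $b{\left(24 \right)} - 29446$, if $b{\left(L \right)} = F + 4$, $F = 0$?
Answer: $-29442$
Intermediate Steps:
$b{\left(L \right)} = 4$ ($b{\left(L \right)} = 0 + 4 = 4$)
$b{\left(24 \right)} - 29446 = 4 - 29446 = -29442$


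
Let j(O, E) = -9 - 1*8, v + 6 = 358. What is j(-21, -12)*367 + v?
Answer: -5887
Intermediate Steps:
v = 352 (v = -6 + 358 = 352)
j(O, E) = -17 (j(O, E) = -9 - 8 = -17)
j(-21, -12)*367 + v = -17*367 + 352 = -6239 + 352 = -5887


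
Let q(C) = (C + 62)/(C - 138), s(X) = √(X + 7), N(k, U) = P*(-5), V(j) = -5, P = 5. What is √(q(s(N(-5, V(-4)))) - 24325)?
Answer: 2*√3*√((839228 - 18243*I*√2)/(-46 + I*√2))/3 ≈ 0.0001427 - 155.97*I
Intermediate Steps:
N(k, U) = -25 (N(k, U) = 5*(-5) = -25)
s(X) = √(7 + X)
q(C) = (62 + C)/(-138 + C)
√(q(s(N(-5, V(-4)))) - 24325) = √((62 + √(7 - 25))/(-138 + √(7 - 25)) - 24325) = √((62 + √(-18))/(-138 + √(-18)) - 24325) = √((62 + 3*I*√2)/(-138 + 3*I*√2) - 24325) = √(-24325 + (62 + 3*I*√2)/(-138 + 3*I*√2))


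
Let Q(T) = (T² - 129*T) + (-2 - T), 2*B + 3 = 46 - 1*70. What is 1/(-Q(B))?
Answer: -4/7741 ≈ -0.00051673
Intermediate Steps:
B = -27/2 (B = -3/2 + (46 - 1*70)/2 = -3/2 + (46 - 70)/2 = -3/2 + (½)*(-24) = -3/2 - 12 = -27/2 ≈ -13.500)
Q(T) = -2 + T² - 130*T
1/(-Q(B)) = 1/(-(-2 + (-27/2)² - 130*(-27/2))) = 1/(-(-2 + 729/4 + 1755)) = 1/(-1*7741/4) = 1/(-7741/4) = -4/7741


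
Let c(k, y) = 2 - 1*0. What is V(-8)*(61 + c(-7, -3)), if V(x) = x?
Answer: -504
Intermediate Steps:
c(k, y) = 2 (c(k, y) = 2 + 0 = 2)
V(-8)*(61 + c(-7, -3)) = -8*(61 + 2) = -8*63 = -504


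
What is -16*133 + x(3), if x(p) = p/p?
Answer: -2127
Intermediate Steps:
x(p) = 1
-16*133 + x(3) = -16*133 + 1 = -2128 + 1 = -2127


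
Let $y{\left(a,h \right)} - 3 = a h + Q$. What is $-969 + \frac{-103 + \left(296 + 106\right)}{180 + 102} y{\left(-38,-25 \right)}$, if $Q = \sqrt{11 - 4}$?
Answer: $\frac{11689}{282} + \frac{299 \sqrt{7}}{282} \approx 44.256$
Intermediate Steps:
$Q = \sqrt{7} \approx 2.6458$
$y{\left(a,h \right)} = 3 + \sqrt{7} + a h$ ($y{\left(a,h \right)} = 3 + \left(a h + \sqrt{7}\right) = 3 + \left(\sqrt{7} + a h\right) = 3 + \sqrt{7} + a h$)
$-969 + \frac{-103 + \left(296 + 106\right)}{180 + 102} y{\left(-38,-25 \right)} = -969 + \frac{-103 + \left(296 + 106\right)}{180 + 102} \left(3 + \sqrt{7} - -950\right) = -969 + \frac{-103 + 402}{282} \left(3 + \sqrt{7} + 950\right) = -969 + 299 \cdot \frac{1}{282} \left(953 + \sqrt{7}\right) = -969 + \frac{299 \left(953 + \sqrt{7}\right)}{282} = -969 + \left(\frac{284947}{282} + \frac{299 \sqrt{7}}{282}\right) = \frac{11689}{282} + \frac{299 \sqrt{7}}{282}$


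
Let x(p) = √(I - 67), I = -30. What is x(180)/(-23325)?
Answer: -I*√97/23325 ≈ -0.00042224*I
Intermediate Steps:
x(p) = I*√97 (x(p) = √(-30 - 67) = √(-97) = I*√97)
x(180)/(-23325) = (I*√97)/(-23325) = (I*√97)*(-1/23325) = -I*√97/23325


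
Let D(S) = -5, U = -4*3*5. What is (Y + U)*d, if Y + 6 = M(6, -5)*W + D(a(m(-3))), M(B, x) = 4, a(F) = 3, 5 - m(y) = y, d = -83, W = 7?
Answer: 3569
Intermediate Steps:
m(y) = 5 - y
U = -60 (U = -12*5 = -60)
Y = 17 (Y = -6 + (4*7 - 5) = -6 + (28 - 5) = -6 + 23 = 17)
(Y + U)*d = (17 - 60)*(-83) = -43*(-83) = 3569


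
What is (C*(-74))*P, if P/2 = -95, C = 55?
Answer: 773300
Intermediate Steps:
P = -190 (P = 2*(-95) = -190)
(C*(-74))*P = (55*(-74))*(-190) = -4070*(-190) = 773300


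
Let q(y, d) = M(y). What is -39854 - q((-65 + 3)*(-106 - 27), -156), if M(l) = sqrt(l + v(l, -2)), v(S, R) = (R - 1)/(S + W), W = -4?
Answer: -39854 - sqrt(560155406018)/8242 ≈ -39945.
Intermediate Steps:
v(S, R) = (-1 + R)/(-4 + S) (v(S, R) = (R - 1)/(S - 4) = (-1 + R)/(-4 + S))
M(l) = sqrt(l - 3/(-4 + l)) (M(l) = sqrt(l + (-1 - 2)/(-4 + l)) = sqrt(l - 3/(-4 + l)))
q(y, d) = sqrt((-3 + y*(-4 + y))/(-4 + y))
-39854 - q((-65 + 3)*(-106 - 27), -156) = -39854 - sqrt((-3 + ((-65 + 3)*(-106 - 27))*(-4 + (-65 + 3)*(-106 - 27)))/(-4 + (-65 + 3)*(-106 - 27))) = -39854 - sqrt((-3 + (-62*(-133))*(-4 - 62*(-133)))/(-4 - 62*(-133))) = -39854 - sqrt((-3 + 8246*(-4 + 8246))/(-4 + 8246)) = -39854 - sqrt((-3 + 8246*8242)/8242) = -39854 - sqrt((-3 + 67963532)/8242) = -39854 - sqrt((1/8242)*67963529) = -39854 - sqrt(67963529/8242) = -39854 - sqrt(560155406018)/8242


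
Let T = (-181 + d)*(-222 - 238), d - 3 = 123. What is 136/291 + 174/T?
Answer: 1745717/3681150 ≈ 0.47423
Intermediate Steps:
d = 126 (d = 3 + 123 = 126)
T = 25300 (T = (-181 + 126)*(-222 - 238) = -55*(-460) = 25300)
136/291 + 174/T = 136/291 + 174/25300 = 136*(1/291) + 174*(1/25300) = 136/291 + 87/12650 = 1745717/3681150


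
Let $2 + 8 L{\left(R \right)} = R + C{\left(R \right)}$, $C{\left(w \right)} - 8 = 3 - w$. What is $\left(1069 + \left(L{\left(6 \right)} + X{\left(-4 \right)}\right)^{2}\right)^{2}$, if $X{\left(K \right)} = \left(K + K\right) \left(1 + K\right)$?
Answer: $\frac{11841139489}{4096} \approx 2.8909 \cdot 10^{6}$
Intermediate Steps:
$C{\left(w \right)} = 11 - w$ ($C{\left(w \right)} = 8 - \left(-3 + w\right) = 11 - w$)
$X{\left(K \right)} = 2 K \left(1 + K\right)$
$L{\left(R \right)} = \frac{9}{8}$ ($L{\left(R \right)} = - \frac{1}{4} + \frac{R - \left(-11 + R\right)}{8} = - \frac{1}{4} + \frac{1}{8} \cdot 11 = - \frac{1}{4} + \frac{11}{8} = \frac{9}{8}$)
$\left(1069 + \left(L{\left(6 \right)} + X{\left(-4 \right)}\right)^{2}\right)^{2} = \left(1069 + \left(\frac{9}{8} + 2 \left(-4\right) \left(1 - 4\right)\right)^{2}\right)^{2} = \left(1069 + \left(\frac{9}{8} + 2 \left(-4\right) \left(-3\right)\right)^{2}\right)^{2} = \left(1069 + \left(\frac{9}{8} + 24\right)^{2}\right)^{2} = \left(1069 + \left(\frac{201}{8}\right)^{2}\right)^{2} = \left(1069 + \frac{40401}{64}\right)^{2} = \left(\frac{108817}{64}\right)^{2} = \frac{11841139489}{4096}$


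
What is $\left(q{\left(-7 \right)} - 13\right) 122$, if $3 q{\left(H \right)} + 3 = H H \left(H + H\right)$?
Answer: $- \frac{88816}{3} \approx -29605.0$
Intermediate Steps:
$q{\left(H \right)} = -1 + \frac{2 H^{3}}{3}$ ($q{\left(H \right)} = -1 + \frac{H H \left(H + H\right)}{3} = -1 + \frac{H^{2} \cdot 2 H}{3} = -1 + \frac{2 H^{3}}{3}$)
$\left(q{\left(-7 \right)} - 13\right) 122 = \left(\left(-1 + \frac{2 \left(-7\right)^{3}}{3}\right) - 13\right) 122 = \left(\left(-1 + \frac{2}{3} \left(-343\right)\right) - 13\right) 122 = \left(\left(-1 - \frac{686}{3}\right) - 13\right) 122 = \left(- \frac{689}{3} - 13\right) 122 = \left(- \frac{728}{3}\right) 122 = - \frac{88816}{3}$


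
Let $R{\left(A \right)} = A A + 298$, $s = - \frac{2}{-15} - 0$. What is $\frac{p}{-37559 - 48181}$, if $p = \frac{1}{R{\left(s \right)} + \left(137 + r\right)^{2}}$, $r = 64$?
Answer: $- \frac{15}{52343006764} \approx -2.8657 \cdot 10^{-10}$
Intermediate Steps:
$s = \frac{2}{15}$ ($s = \left(-2\right) \left(- \frac{1}{15}\right) + 0 = \frac{2}{15} + 0 = \frac{2}{15} \approx 0.13333$)
$R{\left(A \right)} = 298 + A^{2}$ ($R{\left(A \right)} = A^{2} + 298 = 298 + A^{2}$)
$p = \frac{225}{9157279}$ ($p = \frac{1}{\left(298 + \left(\frac{2}{15}\right)^{2}\right) + \left(137 + 64\right)^{2}} = \frac{1}{\left(298 + \frac{4}{225}\right) + 201^{2}} = \frac{1}{\frac{67054}{225} + 40401} = \frac{1}{\frac{9157279}{225}} = \frac{225}{9157279} \approx 2.4571 \cdot 10^{-5}$)
$\frac{p}{-37559 - 48181} = \frac{225}{9157279 \left(-37559 - 48181\right)} = \frac{225}{9157279 \left(-85740\right)} = \frac{225}{9157279} \left(- \frac{1}{85740}\right) = - \frac{15}{52343006764}$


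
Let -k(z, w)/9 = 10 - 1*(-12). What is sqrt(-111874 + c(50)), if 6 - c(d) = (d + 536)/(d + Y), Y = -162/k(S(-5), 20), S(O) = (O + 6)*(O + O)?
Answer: 3*I*sqrt(3884469758)/559 ≈ 334.48*I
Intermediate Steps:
S(O) = 2*O*(6 + O) (S(O) = (6 + O)*(2*O) = 2*O*(6 + O))
k(z, w) = -198 (k(z, w) = -9*(10 - 1*(-12)) = -9*(10 + 12) = -9*22 = -198)
Y = 9/11 (Y = -162/(-198) = -162*(-1/198) = 9/11 ≈ 0.81818)
c(d) = 6 - (536 + d)/(9/11 + d) (c(d) = 6 - (d + 536)/(d + 9/11) = 6 - (536 + d)/(9/11 + d))
sqrt(-111874 + c(50)) = sqrt(-111874 + (-5842 + 55*50)/(9 + 11*50)) = sqrt(-111874 + (-5842 + 2750)/(9 + 550)) = sqrt(-111874 - 3092/559) = sqrt(-62540658/559) = 3*I*sqrt(3884469758)/559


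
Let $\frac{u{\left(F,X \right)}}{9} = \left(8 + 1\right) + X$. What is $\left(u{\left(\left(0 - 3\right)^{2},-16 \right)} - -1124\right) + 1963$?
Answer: $3024$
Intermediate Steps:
$u{\left(F,X \right)} = 81 + 9 X$ ($u{\left(F,X \right)} = 9 \left(\left(8 + 1\right) + X\right) = 9 \left(9 + X\right) = 81 + 9 X$)
$\left(u{\left(\left(0 - 3\right)^{2},-16 \right)} - -1124\right) + 1963 = \left(\left(81 + 9 \left(-16\right)\right) - -1124\right) + 1963 = \left(\left(81 - 144\right) + 1124\right) + 1963 = \left(-63 + 1124\right) + 1963 = 1061 + 1963 = 3024$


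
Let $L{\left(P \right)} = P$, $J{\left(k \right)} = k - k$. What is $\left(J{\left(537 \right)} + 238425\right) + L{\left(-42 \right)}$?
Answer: $238383$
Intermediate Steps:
$J{\left(k \right)} = 0$
$\left(J{\left(537 \right)} + 238425\right) + L{\left(-42 \right)} = \left(0 + 238425\right) - 42 = 238425 - 42 = 238383$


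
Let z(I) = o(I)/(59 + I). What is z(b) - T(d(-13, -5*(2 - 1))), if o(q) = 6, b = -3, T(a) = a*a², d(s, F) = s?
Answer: 61519/28 ≈ 2197.1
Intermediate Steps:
T(a) = a³
z(I) = 6/(59 + I)
z(b) - T(d(-13, -5*(2 - 1))) = 6/(59 - 3) - 1*(-13)³ = 6/56 - 1*(-2197) = 6*(1/56) + 2197 = 3/28 + 2197 = 61519/28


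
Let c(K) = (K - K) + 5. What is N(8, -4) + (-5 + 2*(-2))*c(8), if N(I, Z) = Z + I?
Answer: -41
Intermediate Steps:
N(I, Z) = I + Z
c(K) = 5 (c(K) = 0 + 5 = 5)
N(8, -4) + (-5 + 2*(-2))*c(8) = (8 - 4) + (-5 + 2*(-2))*5 = 4 + (-5 - 4)*5 = 4 - 9*5 = 4 - 45 = -41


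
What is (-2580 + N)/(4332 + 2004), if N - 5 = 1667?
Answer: -227/1584 ≈ -0.14331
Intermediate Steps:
N = 1672 (N = 5 + 1667 = 1672)
(-2580 + N)/(4332 + 2004) = (-2580 + 1672)/(4332 + 2004) = -908/6336 = -908*1/6336 = -227/1584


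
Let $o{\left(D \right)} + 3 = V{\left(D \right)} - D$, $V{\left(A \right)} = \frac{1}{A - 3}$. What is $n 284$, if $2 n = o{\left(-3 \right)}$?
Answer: $- \frac{71}{3} \approx -23.667$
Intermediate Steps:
$V{\left(A \right)} = \frac{1}{-3 + A}$
$o{\left(D \right)} = -3 + \frac{1}{-3 + D} - D$ ($o{\left(D \right)} = -3 - \left(D - \frac{1}{-3 + D}\right) = -3 + \frac{1}{-3 + D} - D$)
$n = - \frac{1}{12}$ ($n = \frac{\frac{1}{-3 - 3} \left(10 - \left(-3\right)^{2}\right)}{2} = \frac{\frac{1}{-6} \left(10 - 9\right)}{2} = \frac{\left(- \frac{1}{6}\right) \left(10 - 9\right)}{2} = \frac{\left(- \frac{1}{6}\right) 1}{2} = \frac{1}{2} \left(- \frac{1}{6}\right) = - \frac{1}{12} \approx -0.083333$)
$n 284 = \left(- \frac{1}{12}\right) 284 = - \frac{71}{3}$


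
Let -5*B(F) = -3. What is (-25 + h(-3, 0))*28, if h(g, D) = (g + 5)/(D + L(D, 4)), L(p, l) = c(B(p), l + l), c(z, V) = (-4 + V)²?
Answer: -1393/2 ≈ -696.50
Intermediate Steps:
B(F) = ⅗ (B(F) = -⅕*(-3) = ⅗)
L(p, l) = (-4 + 2*l)² (L(p, l) = (-4 + (l + l))² = (-4 + 2*l)²)
h(g, D) = (5 + g)/(16 + D) (h(g, D) = (g + 5)/(D + 4*(-2 + 4)²) = (5 + g)/(D + 4*2²) = (5 + g)/(D + 4*4) = (5 + g)/(D + 16) = (5 + g)/(16 + D))
(-25 + h(-3, 0))*28 = (-25 + (5 - 3)/(16 + 0))*28 = (-25 + 2/16)*28 = (-25 + (1/16)*2)*28 = (-25 + ⅛)*28 = -199/8*28 = -1393/2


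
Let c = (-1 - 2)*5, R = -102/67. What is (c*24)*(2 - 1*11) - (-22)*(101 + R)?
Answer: 363710/67 ≈ 5428.5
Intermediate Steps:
R = -102/67 (R = -102*1/67 = -102/67 ≈ -1.5224)
c = -15 (c = -3*5 = -15)
(c*24)*(2 - 1*11) - (-22)*(101 + R) = (-15*24)*(2 - 1*11) - (-22)*(101 - 102/67) = -360*(2 - 11) - (-22)*6665/67 = -360*(-9) - 1*(-146630/67) = 3240 + 146630/67 = 363710/67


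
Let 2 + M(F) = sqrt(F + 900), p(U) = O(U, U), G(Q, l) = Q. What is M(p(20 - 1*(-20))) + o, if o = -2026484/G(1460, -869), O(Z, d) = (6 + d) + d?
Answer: -507351/365 + sqrt(986) ≈ -1358.6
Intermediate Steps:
O(Z, d) = 6 + 2*d
p(U) = 6 + 2*U
M(F) = -2 + sqrt(900 + F) (M(F) = -2 + sqrt(F + 900) = -2 + sqrt(900 + F))
o = -506621/365 (o = -2026484/1460 = -2026484*1/1460 = -506621/365 ≈ -1388.0)
M(p(20 - 1*(-20))) + o = (-2 + sqrt(900 + (6 + 2*(20 - 1*(-20))))) - 506621/365 = (-2 + sqrt(900 + (6 + 2*(20 + 20)))) - 506621/365 = (-2 + sqrt(900 + (6 + 2*40))) - 506621/365 = (-2 + sqrt(900 + (6 + 80))) - 506621/365 = (-2 + sqrt(900 + 86)) - 506621/365 = (-2 + sqrt(986)) - 506621/365 = -507351/365 + sqrt(986)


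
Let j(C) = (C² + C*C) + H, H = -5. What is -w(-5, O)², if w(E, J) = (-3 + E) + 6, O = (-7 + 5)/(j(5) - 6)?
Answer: -4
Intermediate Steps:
j(C) = -5 + 2*C² (j(C) = (C² + C*C) - 5 = (C² + C²) - 5 = 2*C² - 5 = -5 + 2*C²)
O = -2/39 (O = (-7 + 5)/((-5 + 2*5²) - 6) = -2/((-5 + 2*25) - 6) = -2/((-5 + 50) - 6) = -2/(45 - 6) = -2/39 ≈ -0.051282)
w(E, J) = 3 + E
-w(-5, O)² = -(3 - 5)² = -1*(-2)² = -1*4 = -4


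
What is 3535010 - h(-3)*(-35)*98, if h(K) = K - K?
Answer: 3535010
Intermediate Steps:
h(K) = 0
3535010 - h(-3)*(-35)*98 = 3535010 - 0*(-35)*98 = 3535010 - 0*98 = 3535010 - 1*0 = 3535010 + 0 = 3535010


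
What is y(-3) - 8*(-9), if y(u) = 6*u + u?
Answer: 51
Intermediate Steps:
y(u) = 7*u
y(-3) - 8*(-9) = 7*(-3) - 8*(-9) = -21 + 72 = 51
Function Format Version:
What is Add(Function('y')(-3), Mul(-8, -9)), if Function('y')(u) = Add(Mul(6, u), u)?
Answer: 51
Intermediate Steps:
Function('y')(u) = Mul(7, u)
Add(Function('y')(-3), Mul(-8, -9)) = Add(Mul(7, -3), Mul(-8, -9)) = Add(-21, 72) = 51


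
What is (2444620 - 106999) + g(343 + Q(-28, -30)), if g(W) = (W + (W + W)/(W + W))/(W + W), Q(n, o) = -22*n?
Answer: 2241779019/959 ≈ 2.3376e+6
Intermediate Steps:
g(W) = (1 + W)/(2*W) (g(W) = (W + (2*W)/((2*W)))/((2*W)) = (W + (2*W)*(1/(2*W)))*(1/(2*W)) = (W + 1)*(1/(2*W)) = (1 + W)*(1/(2*W)) = (1 + W)/(2*W))
(2444620 - 106999) + g(343 + Q(-28, -30)) = (2444620 - 106999) + (1 + (343 - 22*(-28)))/(2*(343 - 22*(-28))) = 2337621 + (1 + (343 + 616))/(2*(343 + 616)) = 2337621 + (1/2)*(1 + 959)/959 = 2337621 + (1/2)*(1/959)*960 = 2337621 + 480/959 = 2241779019/959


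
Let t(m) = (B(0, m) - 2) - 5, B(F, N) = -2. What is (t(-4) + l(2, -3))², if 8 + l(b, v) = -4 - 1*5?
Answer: 676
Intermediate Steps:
l(b, v) = -17 (l(b, v) = -8 + (-4 - 1*5) = -8 + (-4 - 5) = -8 - 9 = -17)
t(m) = -9 (t(m) = (-2 - 2) - 5 = -4 - 5 = -9)
(t(-4) + l(2, -3))² = (-9 - 17)² = (-26)² = 676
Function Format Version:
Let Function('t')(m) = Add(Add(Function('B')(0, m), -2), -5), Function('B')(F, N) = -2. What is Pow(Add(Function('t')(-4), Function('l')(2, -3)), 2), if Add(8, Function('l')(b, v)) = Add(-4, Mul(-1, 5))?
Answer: 676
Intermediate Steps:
Function('l')(b, v) = -17 (Function('l')(b, v) = Add(-8, Add(-4, Mul(-1, 5))) = Add(-8, Add(-4, -5)) = Add(-8, -9) = -17)
Function('t')(m) = -9 (Function('t')(m) = Add(Add(-2, -2), -5) = Add(-4, -5) = -9)
Pow(Add(Function('t')(-4), Function('l')(2, -3)), 2) = Pow(Add(-9, -17), 2) = Pow(-26, 2) = 676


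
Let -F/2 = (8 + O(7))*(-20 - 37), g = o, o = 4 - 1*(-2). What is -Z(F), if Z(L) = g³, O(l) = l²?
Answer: -216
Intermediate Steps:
o = 6 (o = 4 + 2 = 6)
g = 6
F = 6498 (F = -2*(8 + 7²)*(-20 - 37) = -2*(8 + 49)*(-57) = -114*(-57) = -2*(-3249) = 6498)
Z(L) = 216 (Z(L) = 6³ = 216)
-Z(F) = -1*216 = -216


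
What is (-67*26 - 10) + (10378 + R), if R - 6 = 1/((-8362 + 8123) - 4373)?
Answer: 39810783/4612 ≈ 8632.0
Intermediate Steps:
R = 27671/4612 (R = 6 + 1/((-8362 + 8123) - 4373) = 6 + 1/(-239 - 4373) = 6 + 1/(-4612) = 6 - 1/4612 = 27671/4612 ≈ 5.9998)
(-67*26 - 10) + (10378 + R) = (-67*26 - 10) + (10378 + 27671/4612) = (-1742 - 10) + 47891007/4612 = -1752 + 47891007/4612 = 39810783/4612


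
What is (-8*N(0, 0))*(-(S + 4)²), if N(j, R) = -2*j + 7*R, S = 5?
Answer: 0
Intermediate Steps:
(-8*N(0, 0))*(-(S + 4)²) = (-8*(-2*0 + 7*0))*(-(5 + 4)²) = (-8*(0 + 0))*(-1*9²) = (-8*0)*(-1*81) = 0*(-81) = 0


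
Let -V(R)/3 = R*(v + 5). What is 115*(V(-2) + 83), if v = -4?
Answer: 10235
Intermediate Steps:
V(R) = -3*R (V(R) = -3*R*(-4 + 5) = -3*R)
115*(V(-2) + 83) = 115*(-3*(-2) + 83) = 115*(6 + 83) = 115*89 = 10235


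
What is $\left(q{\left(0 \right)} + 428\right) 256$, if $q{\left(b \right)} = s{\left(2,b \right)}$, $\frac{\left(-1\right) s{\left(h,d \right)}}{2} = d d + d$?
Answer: $109568$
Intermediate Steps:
$s{\left(h,d \right)} = - 2 d - 2 d^{2}$ ($s{\left(h,d \right)} = - 2 \left(d d + d\right) = - 2 \left(d^{2} + d\right) = - 2 \left(d + d^{2}\right) = - 2 d - 2 d^{2}$)
$q{\left(b \right)} = - 2 b \left(1 + b\right)$
$\left(q{\left(0 \right)} + 428\right) 256 = \left(\left(-2\right) 0 \left(1 + 0\right) + 428\right) 256 = \left(\left(-2\right) 0 \cdot 1 + 428\right) 256 = \left(0 + 428\right) 256 = 428 \cdot 256 = 109568$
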